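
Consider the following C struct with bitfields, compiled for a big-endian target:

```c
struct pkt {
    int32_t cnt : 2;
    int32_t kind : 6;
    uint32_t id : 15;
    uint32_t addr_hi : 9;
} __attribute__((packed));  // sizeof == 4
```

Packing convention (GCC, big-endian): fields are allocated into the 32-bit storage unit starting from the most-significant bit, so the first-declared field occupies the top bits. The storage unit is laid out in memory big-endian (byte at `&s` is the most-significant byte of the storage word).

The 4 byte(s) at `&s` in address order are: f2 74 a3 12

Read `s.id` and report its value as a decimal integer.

[0]=0xf2 [1]=0x74 [2]=0xa3 [3]=0x12 (big-endian) → word 0xf274a312
cnt [30+:2] = (word>>30) & 0x3 = 3
kind [24+:6] = (word>>24) & 0x3f = 50
id [9+:15] = (word>>9) & 0x7fff = 14929  ←
addr_hi [0+:9] = (word>>0) & 0x1ff = 274

14929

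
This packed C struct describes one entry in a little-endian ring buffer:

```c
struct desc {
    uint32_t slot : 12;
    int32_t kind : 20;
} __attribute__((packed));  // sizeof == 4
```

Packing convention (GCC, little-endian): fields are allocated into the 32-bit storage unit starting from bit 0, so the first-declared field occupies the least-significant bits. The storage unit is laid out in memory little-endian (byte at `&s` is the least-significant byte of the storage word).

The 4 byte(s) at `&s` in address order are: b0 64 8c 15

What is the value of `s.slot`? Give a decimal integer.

1200

[0]=0xb0 [1]=0x64 [2]=0x8c [3]=0x15 (little-endian) → word 0x158c64b0
slot:12 @ bit 0 → (0x158c64b0>>0)&0xfff = 0x4b0  ←
kind:20 @ bit 12 → (0x158c64b0>>12)&0xfffff = 0x158c6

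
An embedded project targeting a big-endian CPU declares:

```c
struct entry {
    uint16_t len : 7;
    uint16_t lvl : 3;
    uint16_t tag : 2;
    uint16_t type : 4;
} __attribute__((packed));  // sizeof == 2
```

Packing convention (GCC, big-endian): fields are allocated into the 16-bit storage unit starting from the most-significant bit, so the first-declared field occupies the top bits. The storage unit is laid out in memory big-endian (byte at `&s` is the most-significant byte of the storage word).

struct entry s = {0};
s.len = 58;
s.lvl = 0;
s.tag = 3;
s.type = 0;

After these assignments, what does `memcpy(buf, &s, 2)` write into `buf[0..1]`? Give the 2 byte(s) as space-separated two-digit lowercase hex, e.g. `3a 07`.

[9+:7] len=58 & 0x7f = 0x3a; word=0x7400
[6+:3] lvl=0 & 0x7 = 0x0; word=0x7400
[4+:2] tag=3 & 0x3 = 0x3; word=0x7430
[0+:4] type=0 & 0xf = 0x0; word=0x7430
word = 0x7430 → big-endian bytes:
  [0]=0x74  [1]=0x30

74 30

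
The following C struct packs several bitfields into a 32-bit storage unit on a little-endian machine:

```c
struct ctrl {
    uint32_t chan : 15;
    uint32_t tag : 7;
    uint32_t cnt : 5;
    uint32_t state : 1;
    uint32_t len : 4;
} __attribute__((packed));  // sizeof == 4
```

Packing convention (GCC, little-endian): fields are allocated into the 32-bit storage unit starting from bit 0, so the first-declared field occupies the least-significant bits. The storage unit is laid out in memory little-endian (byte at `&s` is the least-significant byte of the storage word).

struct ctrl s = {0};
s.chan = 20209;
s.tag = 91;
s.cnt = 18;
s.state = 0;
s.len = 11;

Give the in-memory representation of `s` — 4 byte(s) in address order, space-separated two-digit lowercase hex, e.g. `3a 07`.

f1 ce ad b4

chan:15 = 20209 → 0x4ef1 << 0 → word 0x00004ef1
tag:7 = 91 → 0x5b << 15 → word 0x002dcef1
cnt:5 = 18 → 0x12 << 22 → word 0x04adcef1
state:1 = 0 → 0x0 << 27 → word 0x04adcef1
len:4 = 11 → 0xb << 28 → word 0xb4adcef1
word = 0xb4adcef1 → little-endian bytes:
  [0]=0xf1  [1]=0xce  [2]=0xad  [3]=0xb4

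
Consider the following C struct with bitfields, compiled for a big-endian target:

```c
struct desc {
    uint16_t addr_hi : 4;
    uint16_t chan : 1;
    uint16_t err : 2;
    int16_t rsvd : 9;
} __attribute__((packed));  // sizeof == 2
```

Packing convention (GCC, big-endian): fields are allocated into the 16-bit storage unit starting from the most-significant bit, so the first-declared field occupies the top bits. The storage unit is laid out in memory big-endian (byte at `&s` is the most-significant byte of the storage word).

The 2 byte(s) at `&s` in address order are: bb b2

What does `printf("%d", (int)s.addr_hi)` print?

11

[0]=0xbb [1]=0xb2 (big-endian) → word 0xbbb2
addr_hi:4 @ bit 12 → (0xbbb2>>12)&0xf = 0xb  ←
chan:1 @ bit 11 → (0xbbb2>>11)&0x1 = 0x1
err:2 @ bit 9 → (0xbbb2>>9)&0x3 = 0x1
rsvd:9 @ bit 0 → (0xbbb2>>0)&0x1ff = 0x1b2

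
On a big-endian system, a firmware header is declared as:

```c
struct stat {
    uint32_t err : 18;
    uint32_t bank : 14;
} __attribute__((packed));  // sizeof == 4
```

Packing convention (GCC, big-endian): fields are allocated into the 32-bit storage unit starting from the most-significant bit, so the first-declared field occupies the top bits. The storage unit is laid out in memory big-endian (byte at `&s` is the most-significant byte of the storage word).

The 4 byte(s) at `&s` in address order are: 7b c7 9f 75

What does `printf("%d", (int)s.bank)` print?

8053

[0]=0x7b [1]=0xc7 [2]=0x9f [3]=0x75 (big-endian) → word 0x7bc79f75
err:18 @ bit 14 → (0x7bc79f75>>14)&0x3ffff = 0x1ef1e
bank:14 @ bit 0 → (0x7bc79f75>>0)&0x3fff = 0x1f75  ←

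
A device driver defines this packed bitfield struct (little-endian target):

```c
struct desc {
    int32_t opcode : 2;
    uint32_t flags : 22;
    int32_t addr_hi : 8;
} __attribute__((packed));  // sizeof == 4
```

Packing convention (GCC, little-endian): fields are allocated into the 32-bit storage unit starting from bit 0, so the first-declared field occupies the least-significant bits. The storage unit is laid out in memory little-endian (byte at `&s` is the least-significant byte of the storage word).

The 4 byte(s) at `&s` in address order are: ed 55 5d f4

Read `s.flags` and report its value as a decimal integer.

1529211

[0]=0xed [1]=0x55 [2]=0x5d [3]=0xf4 (little-endian) → word 0xf45d55ed
opcode:2 @ bit 0 → (0xf45d55ed>>0)&0x3 = 0x1
flags:22 @ bit 2 → (0xf45d55ed>>2)&0x3fffff = 0x17557b  ←
addr_hi:8 @ bit 24 → (0xf45d55ed>>24)&0xff = 0xf4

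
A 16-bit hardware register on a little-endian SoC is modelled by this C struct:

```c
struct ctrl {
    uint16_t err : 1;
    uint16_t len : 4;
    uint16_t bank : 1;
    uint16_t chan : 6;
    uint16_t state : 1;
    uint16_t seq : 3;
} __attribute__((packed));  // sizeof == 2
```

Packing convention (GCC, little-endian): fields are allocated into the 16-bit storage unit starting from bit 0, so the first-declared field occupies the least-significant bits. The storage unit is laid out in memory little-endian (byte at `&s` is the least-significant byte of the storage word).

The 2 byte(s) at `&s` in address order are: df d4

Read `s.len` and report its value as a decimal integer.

[0]=0xdf [1]=0xd4 (little-endian) → word 0xd4df
err:1 @ bit 0 → (0xd4df>>0)&0x1 = 0x1
len:4 @ bit 1 → (0xd4df>>1)&0xf = 0xf  ←
bank:1 @ bit 5 → (0xd4df>>5)&0x1 = 0x0
chan:6 @ bit 6 → (0xd4df>>6)&0x3f = 0x13
state:1 @ bit 12 → (0xd4df>>12)&0x1 = 0x1
seq:3 @ bit 13 → (0xd4df>>13)&0x7 = 0x6

15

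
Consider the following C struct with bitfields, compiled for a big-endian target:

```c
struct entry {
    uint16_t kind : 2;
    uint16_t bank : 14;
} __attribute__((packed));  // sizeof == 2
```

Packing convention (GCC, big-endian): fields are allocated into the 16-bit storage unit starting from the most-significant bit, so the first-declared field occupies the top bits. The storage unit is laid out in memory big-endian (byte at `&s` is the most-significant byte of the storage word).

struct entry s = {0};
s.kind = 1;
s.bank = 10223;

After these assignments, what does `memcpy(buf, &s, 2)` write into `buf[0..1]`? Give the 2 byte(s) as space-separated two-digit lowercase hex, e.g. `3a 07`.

67 ef

kind (2b) val=1 bits=0x1 at bit 14: 0x4000
bank (14b) val=10223 bits=0x27ef at bit 0: 0x67ef
word = 0x67ef → big-endian bytes:
  [0]=0x67  [1]=0xef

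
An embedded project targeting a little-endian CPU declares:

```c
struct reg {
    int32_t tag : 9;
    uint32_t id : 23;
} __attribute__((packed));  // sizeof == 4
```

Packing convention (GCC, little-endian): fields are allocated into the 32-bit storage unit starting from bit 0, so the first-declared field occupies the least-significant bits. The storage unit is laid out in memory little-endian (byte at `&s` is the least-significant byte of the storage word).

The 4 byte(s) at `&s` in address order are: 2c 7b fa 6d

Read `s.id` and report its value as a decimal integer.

3603773

[0]=0x2c [1]=0x7b [2]=0xfa [3]=0x6d (little-endian) → word 0x6dfa7b2c
tag:9 @ bit 0 → (0x6dfa7b2c>>0)&0x1ff = 0x12c
id:23 @ bit 9 → (0x6dfa7b2c>>9)&0x7fffff = 0x36fd3d  ←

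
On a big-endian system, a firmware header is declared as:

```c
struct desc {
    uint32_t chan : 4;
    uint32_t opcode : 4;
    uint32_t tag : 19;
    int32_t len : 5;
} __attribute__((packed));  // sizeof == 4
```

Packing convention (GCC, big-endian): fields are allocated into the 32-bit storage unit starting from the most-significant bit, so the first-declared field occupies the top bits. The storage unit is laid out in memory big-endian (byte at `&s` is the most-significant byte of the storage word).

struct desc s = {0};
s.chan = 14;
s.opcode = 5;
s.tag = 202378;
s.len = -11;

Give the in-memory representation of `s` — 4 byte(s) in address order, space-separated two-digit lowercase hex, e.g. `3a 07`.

chan:4 = 14 → 0xe << 28 → word 0xe0000000
opcode:4 = 5 → 0x5 << 24 → word 0xe5000000
tag:19 = 202378 → 0x3168a << 5 → word 0xe562d140
len:5 = -11 → 0x15 << 0 → word 0xe562d155
word = 0xe562d155 → big-endian bytes:
  [0]=0xe5  [1]=0x62  [2]=0xd1  [3]=0x55

e5 62 d1 55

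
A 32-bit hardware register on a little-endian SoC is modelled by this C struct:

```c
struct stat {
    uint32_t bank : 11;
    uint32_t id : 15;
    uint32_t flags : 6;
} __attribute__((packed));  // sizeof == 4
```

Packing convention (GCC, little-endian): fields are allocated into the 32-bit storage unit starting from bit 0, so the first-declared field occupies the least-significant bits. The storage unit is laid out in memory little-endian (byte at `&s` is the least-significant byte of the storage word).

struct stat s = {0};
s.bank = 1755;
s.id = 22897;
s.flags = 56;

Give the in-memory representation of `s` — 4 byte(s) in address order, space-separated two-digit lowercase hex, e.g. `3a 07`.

db 8e cb e2

bank:11 = 1755 → 0x6db << 0 → word 0x000006db
id:15 = 22897 → 0x5971 << 11 → word 0x02cb8edb
flags:6 = 56 → 0x38 << 26 → word 0xe2cb8edb
word = 0xe2cb8edb → little-endian bytes:
  [0]=0xdb  [1]=0x8e  [2]=0xcb  [3]=0xe2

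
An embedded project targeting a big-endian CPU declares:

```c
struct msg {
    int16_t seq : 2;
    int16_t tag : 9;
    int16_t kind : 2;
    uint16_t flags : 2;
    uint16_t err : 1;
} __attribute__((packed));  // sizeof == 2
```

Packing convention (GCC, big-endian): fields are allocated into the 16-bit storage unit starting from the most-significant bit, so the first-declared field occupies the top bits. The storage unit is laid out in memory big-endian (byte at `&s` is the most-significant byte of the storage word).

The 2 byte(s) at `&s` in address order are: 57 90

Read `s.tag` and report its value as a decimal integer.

[0]=0x57 [1]=0x90 (big-endian) → word 0x5790
seq [14+:2] = (word>>14) & 0x3 = 1
tag [5+:9] = (word>>5) & 0x1ff = 188  ←
kind [3+:2] = (word>>3) & 0x3 = 2
flags [1+:2] = (word>>1) & 0x3 = 0
err [0+:1] = (word>>0) & 0x1 = 0
tag signed 9b, MSB=0: value = 188

188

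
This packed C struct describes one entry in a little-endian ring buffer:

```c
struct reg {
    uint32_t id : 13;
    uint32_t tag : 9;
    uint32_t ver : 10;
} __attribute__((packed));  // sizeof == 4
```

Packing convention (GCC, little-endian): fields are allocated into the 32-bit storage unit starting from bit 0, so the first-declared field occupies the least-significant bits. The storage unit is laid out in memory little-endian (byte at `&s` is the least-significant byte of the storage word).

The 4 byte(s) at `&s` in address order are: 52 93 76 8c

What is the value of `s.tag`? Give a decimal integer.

436

[0]=0x52 [1]=0x93 [2]=0x76 [3]=0x8c (little-endian) → word 0x8c769352
id:13 @ bit 0 → (0x8c769352>>0)&0x1fff = 0x1352
tag:9 @ bit 13 → (0x8c769352>>13)&0x1ff = 0x1b4  ←
ver:10 @ bit 22 → (0x8c769352>>22)&0x3ff = 0x231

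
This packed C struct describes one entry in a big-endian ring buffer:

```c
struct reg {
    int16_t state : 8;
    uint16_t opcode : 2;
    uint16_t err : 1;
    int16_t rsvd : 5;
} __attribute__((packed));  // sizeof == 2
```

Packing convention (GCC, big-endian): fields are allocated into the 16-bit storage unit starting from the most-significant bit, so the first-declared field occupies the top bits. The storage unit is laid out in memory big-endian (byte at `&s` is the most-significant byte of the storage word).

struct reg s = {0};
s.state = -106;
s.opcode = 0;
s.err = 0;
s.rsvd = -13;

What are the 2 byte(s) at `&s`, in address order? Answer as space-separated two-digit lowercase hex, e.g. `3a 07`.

96 13

state (8b) val=-106 bits=0x96 at bit 8: 0x9600
opcode (2b) val=0 bits=0x0 at bit 6: 0x9600
err (1b) val=0 bits=0x0 at bit 5: 0x9600
rsvd (5b) val=-13 bits=0x13 at bit 0: 0x9613
word = 0x9613 → big-endian bytes:
  [0]=0x96  [1]=0x13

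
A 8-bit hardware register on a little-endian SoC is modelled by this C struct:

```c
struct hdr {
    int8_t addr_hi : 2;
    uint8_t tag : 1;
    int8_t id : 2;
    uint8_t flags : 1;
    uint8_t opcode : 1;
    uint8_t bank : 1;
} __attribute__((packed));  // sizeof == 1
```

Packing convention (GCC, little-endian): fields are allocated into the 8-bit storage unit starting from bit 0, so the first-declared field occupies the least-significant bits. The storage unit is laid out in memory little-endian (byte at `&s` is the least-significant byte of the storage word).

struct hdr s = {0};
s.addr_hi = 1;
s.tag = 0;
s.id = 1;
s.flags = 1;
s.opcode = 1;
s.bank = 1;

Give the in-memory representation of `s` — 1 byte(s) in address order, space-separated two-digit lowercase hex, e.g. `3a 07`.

e9

addr_hi:2 = 1 → 0x1 << 0 → word 0x01
tag:1 = 0 → 0x0 << 2 → word 0x01
id:2 = 1 → 0x1 << 3 → word 0x09
flags:1 = 1 → 0x1 << 5 → word 0x29
opcode:1 = 1 → 0x1 << 6 → word 0x69
bank:1 = 1 → 0x1 << 7 → word 0xe9
word = 0xe9 → little-endian bytes:
  [0]=0xe9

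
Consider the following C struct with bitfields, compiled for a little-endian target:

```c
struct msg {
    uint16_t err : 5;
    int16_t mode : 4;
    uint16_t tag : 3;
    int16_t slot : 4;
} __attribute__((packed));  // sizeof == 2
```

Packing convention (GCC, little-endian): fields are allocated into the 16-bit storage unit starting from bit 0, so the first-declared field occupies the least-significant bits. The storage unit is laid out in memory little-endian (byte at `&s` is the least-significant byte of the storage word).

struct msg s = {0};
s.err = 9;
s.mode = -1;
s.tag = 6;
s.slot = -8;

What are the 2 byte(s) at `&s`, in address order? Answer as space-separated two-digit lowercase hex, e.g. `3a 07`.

e9 8d

err (5b) val=9 bits=0x9 at bit 0: 0x0009
mode (4b) val=-1 bits=0xf at bit 5: 0x01e9
tag (3b) val=6 bits=0x6 at bit 9: 0x0de9
slot (4b) val=-8 bits=0x8 at bit 12: 0x8de9
word = 0x8de9 → little-endian bytes:
  [0]=0xe9  [1]=0x8d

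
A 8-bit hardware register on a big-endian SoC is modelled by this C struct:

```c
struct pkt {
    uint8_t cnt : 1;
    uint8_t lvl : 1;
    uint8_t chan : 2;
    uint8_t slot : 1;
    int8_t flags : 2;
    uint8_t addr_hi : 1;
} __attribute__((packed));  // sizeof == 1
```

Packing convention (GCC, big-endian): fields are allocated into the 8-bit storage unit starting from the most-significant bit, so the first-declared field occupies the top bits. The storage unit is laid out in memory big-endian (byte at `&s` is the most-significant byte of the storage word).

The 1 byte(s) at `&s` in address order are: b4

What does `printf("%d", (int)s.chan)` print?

[0]=0xb4 (big-endian) → word 0xb4
cnt [7+:1] = (word>>7) & 0x1 = 1
lvl [6+:1] = (word>>6) & 0x1 = 0
chan [4+:2] = (word>>4) & 0x3 = 3  ←
slot [3+:1] = (word>>3) & 0x1 = 0
flags [1+:2] = (word>>1) & 0x3 = 2
addr_hi [0+:1] = (word>>0) & 0x1 = 0

3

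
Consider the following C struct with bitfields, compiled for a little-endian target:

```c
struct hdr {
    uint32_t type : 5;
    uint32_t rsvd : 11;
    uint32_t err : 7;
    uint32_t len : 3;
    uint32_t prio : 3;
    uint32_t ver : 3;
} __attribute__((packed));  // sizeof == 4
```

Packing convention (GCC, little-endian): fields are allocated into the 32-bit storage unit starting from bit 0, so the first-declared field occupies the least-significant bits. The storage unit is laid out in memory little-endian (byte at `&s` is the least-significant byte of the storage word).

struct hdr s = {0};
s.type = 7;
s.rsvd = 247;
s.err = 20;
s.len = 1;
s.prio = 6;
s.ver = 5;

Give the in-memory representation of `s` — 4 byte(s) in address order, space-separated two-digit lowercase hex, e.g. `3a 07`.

type (5b) val=7 bits=0x7 at bit 0: 0x00000007
rsvd (11b) val=247 bits=0xf7 at bit 5: 0x00001ee7
err (7b) val=20 bits=0x14 at bit 16: 0x00141ee7
len (3b) val=1 bits=0x1 at bit 23: 0x00941ee7
prio (3b) val=6 bits=0x6 at bit 26: 0x18941ee7
ver (3b) val=5 bits=0x5 at bit 29: 0xb8941ee7
word = 0xb8941ee7 → little-endian bytes:
  [0]=0xe7  [1]=0x1e  [2]=0x94  [3]=0xb8

e7 1e 94 b8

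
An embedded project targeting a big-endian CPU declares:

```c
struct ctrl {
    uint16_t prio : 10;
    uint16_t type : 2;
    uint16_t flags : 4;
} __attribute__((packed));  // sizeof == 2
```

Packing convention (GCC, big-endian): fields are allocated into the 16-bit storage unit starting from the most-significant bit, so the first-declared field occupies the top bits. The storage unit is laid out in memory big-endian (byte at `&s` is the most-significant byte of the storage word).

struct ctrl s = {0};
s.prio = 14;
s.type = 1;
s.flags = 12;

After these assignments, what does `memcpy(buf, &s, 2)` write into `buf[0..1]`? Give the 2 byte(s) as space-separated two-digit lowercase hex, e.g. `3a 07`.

prio (10b) val=14 bits=0xe at bit 6: 0x0380
type (2b) val=1 bits=0x1 at bit 4: 0x0390
flags (4b) val=12 bits=0xc at bit 0: 0x039c
word = 0x039c → big-endian bytes:
  [0]=0x03  [1]=0x9c

03 9c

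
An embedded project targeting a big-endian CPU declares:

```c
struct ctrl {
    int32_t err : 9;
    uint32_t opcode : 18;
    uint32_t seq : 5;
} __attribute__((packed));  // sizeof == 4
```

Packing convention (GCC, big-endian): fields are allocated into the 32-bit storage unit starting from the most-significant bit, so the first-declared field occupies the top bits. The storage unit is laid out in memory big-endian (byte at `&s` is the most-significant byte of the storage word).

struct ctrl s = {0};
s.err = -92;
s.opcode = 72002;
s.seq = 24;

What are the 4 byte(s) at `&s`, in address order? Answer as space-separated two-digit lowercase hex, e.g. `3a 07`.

d2 23 28 58

[23+:9] err=-92 & 0x1ff = 0x1a4; word=0xd2000000
[5+:18] opcode=72002 & 0x3ffff = 0x11942; word=0xd2232840
[0+:5] seq=24 & 0x1f = 0x18; word=0xd2232858
word = 0xd2232858 → big-endian bytes:
  [0]=0xd2  [1]=0x23  [2]=0x28  [3]=0x58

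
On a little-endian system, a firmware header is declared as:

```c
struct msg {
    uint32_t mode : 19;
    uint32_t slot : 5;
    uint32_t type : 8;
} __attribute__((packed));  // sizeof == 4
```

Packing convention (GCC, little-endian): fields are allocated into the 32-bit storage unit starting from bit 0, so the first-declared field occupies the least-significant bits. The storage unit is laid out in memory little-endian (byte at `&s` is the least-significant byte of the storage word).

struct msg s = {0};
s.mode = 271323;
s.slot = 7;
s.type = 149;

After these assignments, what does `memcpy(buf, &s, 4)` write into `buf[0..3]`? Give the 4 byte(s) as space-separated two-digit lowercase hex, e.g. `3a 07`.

db 23 3c 95

[0+:19] mode=271323 & 0x7ffff = 0x423db; word=0x000423db
[19+:5] slot=7 & 0x1f = 0x7; word=0x003c23db
[24+:8] type=149 & 0xff = 0x95; word=0x953c23db
word = 0x953c23db → little-endian bytes:
  [0]=0xdb  [1]=0x23  [2]=0x3c  [3]=0x95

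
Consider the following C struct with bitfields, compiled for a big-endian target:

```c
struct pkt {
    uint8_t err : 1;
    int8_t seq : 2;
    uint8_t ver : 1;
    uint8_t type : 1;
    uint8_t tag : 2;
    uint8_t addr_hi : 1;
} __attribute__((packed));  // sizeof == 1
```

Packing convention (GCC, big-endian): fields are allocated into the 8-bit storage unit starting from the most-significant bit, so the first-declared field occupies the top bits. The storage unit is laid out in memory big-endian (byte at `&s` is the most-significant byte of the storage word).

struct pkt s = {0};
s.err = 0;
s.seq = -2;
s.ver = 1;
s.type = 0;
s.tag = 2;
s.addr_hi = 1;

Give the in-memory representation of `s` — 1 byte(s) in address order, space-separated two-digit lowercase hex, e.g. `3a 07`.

55

err (1b) val=0 bits=0x0 at bit 7: 0x00
seq (2b) val=-2 bits=0x2 at bit 5: 0x40
ver (1b) val=1 bits=0x1 at bit 4: 0x50
type (1b) val=0 bits=0x0 at bit 3: 0x50
tag (2b) val=2 bits=0x2 at bit 1: 0x54
addr_hi (1b) val=1 bits=0x1 at bit 0: 0x55
word = 0x55 → big-endian bytes:
  [0]=0x55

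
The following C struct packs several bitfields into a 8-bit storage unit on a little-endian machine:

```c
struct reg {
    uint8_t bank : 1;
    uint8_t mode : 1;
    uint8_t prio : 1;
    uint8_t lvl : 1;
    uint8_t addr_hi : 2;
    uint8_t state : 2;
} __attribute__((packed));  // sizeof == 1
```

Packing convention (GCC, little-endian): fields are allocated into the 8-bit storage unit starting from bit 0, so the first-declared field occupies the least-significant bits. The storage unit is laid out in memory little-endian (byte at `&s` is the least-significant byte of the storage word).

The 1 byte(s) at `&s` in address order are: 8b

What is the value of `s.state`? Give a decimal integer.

[0]=0x8b (little-endian) → word 0x8b
bank [0+:1] = (word>>0) & 0x1 = 1
mode [1+:1] = (word>>1) & 0x1 = 1
prio [2+:1] = (word>>2) & 0x1 = 0
lvl [3+:1] = (word>>3) & 0x1 = 1
addr_hi [4+:2] = (word>>4) & 0x3 = 0
state [6+:2] = (word>>6) & 0x3 = 2  ←

2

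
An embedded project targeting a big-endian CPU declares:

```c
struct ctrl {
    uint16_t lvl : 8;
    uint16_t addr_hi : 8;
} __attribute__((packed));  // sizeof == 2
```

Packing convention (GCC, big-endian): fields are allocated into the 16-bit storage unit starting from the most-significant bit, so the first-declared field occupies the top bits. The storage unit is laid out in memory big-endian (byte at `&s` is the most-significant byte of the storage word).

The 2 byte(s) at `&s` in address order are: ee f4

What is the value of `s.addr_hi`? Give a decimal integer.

244

[0]=0xee [1]=0xf4 (big-endian) → word 0xeef4
lvl:8 @ bit 8 → (0xeef4>>8)&0xff = 0xee
addr_hi:8 @ bit 0 → (0xeef4>>0)&0xff = 0xf4  ←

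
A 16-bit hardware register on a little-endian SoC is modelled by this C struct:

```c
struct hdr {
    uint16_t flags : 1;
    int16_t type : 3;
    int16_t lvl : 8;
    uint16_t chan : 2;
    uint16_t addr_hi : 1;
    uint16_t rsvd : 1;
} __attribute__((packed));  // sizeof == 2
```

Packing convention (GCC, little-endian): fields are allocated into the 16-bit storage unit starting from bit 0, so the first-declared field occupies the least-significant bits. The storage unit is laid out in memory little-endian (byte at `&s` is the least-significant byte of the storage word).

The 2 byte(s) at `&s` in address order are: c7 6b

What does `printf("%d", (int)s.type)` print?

3

[0]=0xc7 [1]=0x6b (little-endian) → word 0x6bc7
flags:1 @ bit 0 → (0x6bc7>>0)&0x1 = 0x1
type:3 @ bit 1 → (0x6bc7>>1)&0x7 = 0x3  ←
lvl:8 @ bit 4 → (0x6bc7>>4)&0xff = 0xbc
chan:2 @ bit 12 → (0x6bc7>>12)&0x3 = 0x2
addr_hi:1 @ bit 14 → (0x6bc7>>14)&0x1 = 0x1
rsvd:1 @ bit 15 → (0x6bc7>>15)&0x1 = 0x0
type signed 3b, MSB=0: value = 3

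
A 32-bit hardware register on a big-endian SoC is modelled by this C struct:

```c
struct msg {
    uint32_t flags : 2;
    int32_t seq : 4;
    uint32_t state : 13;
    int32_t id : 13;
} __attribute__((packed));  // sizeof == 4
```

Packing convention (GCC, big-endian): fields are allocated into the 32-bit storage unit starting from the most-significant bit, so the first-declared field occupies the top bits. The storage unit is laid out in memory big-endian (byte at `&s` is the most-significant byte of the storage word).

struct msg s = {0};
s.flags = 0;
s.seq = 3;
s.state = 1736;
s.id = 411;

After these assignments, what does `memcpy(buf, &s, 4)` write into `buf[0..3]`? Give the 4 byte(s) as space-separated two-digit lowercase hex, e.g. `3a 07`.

0c d9 01 9b

flags (2b) val=0 bits=0x0 at bit 30: 0x00000000
seq (4b) val=3 bits=0x3 at bit 26: 0x0c000000
state (13b) val=1736 bits=0x6c8 at bit 13: 0x0cd90000
id (13b) val=411 bits=0x19b at bit 0: 0x0cd9019b
word = 0x0cd9019b → big-endian bytes:
  [0]=0x0c  [1]=0xd9  [2]=0x01  [3]=0x9b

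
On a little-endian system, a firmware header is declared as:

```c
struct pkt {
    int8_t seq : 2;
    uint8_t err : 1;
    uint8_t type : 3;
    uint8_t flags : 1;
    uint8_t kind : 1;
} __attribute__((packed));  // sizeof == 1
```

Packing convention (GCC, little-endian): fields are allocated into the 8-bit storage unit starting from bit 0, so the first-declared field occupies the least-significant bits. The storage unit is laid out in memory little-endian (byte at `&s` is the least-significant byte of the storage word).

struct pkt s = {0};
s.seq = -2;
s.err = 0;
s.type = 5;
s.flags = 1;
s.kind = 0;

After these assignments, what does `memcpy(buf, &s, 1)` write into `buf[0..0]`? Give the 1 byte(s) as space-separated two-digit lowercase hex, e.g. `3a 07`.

6a

[0+:2] seq=-2 & 0x3 = 0x2; word=0x02
[2+:1] err=0 & 0x1 = 0x0; word=0x02
[3+:3] type=5 & 0x7 = 0x5; word=0x2a
[6+:1] flags=1 & 0x1 = 0x1; word=0x6a
[7+:1] kind=0 & 0x1 = 0x0; word=0x6a
word = 0x6a → little-endian bytes:
  [0]=0x6a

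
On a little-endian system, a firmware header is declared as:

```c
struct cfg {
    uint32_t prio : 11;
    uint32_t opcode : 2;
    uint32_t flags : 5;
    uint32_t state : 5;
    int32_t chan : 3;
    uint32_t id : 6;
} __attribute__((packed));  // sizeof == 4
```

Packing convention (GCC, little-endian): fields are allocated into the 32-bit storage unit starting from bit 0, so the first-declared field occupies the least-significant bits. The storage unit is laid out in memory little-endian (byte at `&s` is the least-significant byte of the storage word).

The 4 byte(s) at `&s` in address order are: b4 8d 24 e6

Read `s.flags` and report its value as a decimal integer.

4

[0]=0xb4 [1]=0x8d [2]=0x24 [3]=0xe6 (little-endian) → word 0xe6248db4
prio:11 @ bit 0 → (0xe6248db4>>0)&0x7ff = 0x5b4
opcode:2 @ bit 11 → (0xe6248db4>>11)&0x3 = 0x1
flags:5 @ bit 13 → (0xe6248db4>>13)&0x1f = 0x4  ←
state:5 @ bit 18 → (0xe6248db4>>18)&0x1f = 0x9
chan:3 @ bit 23 → (0xe6248db4>>23)&0x7 = 0x4
id:6 @ bit 26 → (0xe6248db4>>26)&0x3f = 0x39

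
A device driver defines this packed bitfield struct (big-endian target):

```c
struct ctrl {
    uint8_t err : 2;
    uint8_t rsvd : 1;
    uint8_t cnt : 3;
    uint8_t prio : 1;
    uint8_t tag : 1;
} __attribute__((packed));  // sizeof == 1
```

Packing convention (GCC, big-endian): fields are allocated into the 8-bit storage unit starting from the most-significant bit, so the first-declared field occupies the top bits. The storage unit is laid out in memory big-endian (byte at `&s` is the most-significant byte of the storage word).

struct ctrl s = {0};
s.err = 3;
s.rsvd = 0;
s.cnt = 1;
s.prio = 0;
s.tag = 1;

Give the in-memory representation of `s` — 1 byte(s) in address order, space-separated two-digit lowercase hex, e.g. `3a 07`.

err:2 = 3 → 0x3 << 6 → word 0xc0
rsvd:1 = 0 → 0x0 << 5 → word 0xc0
cnt:3 = 1 → 0x1 << 2 → word 0xc4
prio:1 = 0 → 0x0 << 1 → word 0xc4
tag:1 = 1 → 0x1 << 0 → word 0xc5
word = 0xc5 → big-endian bytes:
  [0]=0xc5

c5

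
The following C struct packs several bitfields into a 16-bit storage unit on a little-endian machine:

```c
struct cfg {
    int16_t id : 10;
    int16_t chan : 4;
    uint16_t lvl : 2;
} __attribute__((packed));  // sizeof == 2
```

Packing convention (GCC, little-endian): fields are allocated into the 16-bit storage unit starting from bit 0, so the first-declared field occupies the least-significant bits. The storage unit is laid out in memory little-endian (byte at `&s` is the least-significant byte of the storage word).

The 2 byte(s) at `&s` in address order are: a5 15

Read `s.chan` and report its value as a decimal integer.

[0]=0xa5 [1]=0x15 (little-endian) → word 0x15a5
id:10 @ bit 0 → (0x15a5>>0)&0x3ff = 0x1a5
chan:4 @ bit 10 → (0x15a5>>10)&0xf = 0x5  ←
lvl:2 @ bit 14 → (0x15a5>>14)&0x3 = 0x0
chan signed 4b, MSB=0: value = 5

5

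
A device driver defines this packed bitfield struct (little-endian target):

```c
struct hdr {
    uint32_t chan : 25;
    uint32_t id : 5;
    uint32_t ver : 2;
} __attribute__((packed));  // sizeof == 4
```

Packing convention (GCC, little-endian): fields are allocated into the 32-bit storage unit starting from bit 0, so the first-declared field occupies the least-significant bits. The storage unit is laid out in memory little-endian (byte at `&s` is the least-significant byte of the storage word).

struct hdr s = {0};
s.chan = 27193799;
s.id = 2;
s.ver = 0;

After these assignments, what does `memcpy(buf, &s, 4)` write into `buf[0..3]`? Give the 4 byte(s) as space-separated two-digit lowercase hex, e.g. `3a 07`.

[0+:25] chan=27193799 & 0x1ffffff = 0x19ef1c7; word=0x019ef1c7
[25+:5] id=2 & 0x1f = 0x2; word=0x059ef1c7
[30+:2] ver=0 & 0x3 = 0x0; word=0x059ef1c7
word = 0x059ef1c7 → little-endian bytes:
  [0]=0xc7  [1]=0xf1  [2]=0x9e  [3]=0x05

c7 f1 9e 05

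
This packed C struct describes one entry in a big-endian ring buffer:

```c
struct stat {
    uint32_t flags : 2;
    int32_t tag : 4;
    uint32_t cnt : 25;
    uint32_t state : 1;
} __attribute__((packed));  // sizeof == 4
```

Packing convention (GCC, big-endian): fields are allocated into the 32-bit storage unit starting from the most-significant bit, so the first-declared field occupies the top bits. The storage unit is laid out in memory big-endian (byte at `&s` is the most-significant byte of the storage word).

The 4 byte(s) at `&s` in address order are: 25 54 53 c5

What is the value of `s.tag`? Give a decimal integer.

-7

[0]=0x25 [1]=0x54 [2]=0x53 [3]=0xc5 (big-endian) → word 0x255453c5
flags [30+:2] = (word>>30) & 0x3 = 0
tag [26+:4] = (word>>26) & 0xf = 9  ←
cnt [1+:25] = (word>>1) & 0x1ffffff = 11151842
state [0+:1] = (word>>0) & 0x1 = 1
tag signed 4b, MSB=1: 9 - 16 = -7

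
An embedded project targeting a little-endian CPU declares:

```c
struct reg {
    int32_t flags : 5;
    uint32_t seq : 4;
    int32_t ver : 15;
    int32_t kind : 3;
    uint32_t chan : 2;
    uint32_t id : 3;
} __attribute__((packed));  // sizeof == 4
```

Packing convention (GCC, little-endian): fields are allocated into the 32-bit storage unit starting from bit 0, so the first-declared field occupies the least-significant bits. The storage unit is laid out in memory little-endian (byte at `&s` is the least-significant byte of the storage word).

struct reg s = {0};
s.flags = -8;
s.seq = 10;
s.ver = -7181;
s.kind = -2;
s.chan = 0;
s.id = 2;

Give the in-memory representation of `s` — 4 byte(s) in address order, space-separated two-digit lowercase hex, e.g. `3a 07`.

58 e7 c7 46

[0+:5] flags=-8 & 0x1f = 0x18; word=0x00000018
[5+:4] seq=10 & 0xf = 0xa; word=0x00000158
[9+:15] ver=-7181 & 0x7fff = 0x63f3; word=0x00c7e758
[24+:3] kind=-2 & 0x7 = 0x6; word=0x06c7e758
[27+:2] chan=0 & 0x3 = 0x0; word=0x06c7e758
[29+:3] id=2 & 0x7 = 0x2; word=0x46c7e758
word = 0x46c7e758 → little-endian bytes:
  [0]=0x58  [1]=0xe7  [2]=0xc7  [3]=0x46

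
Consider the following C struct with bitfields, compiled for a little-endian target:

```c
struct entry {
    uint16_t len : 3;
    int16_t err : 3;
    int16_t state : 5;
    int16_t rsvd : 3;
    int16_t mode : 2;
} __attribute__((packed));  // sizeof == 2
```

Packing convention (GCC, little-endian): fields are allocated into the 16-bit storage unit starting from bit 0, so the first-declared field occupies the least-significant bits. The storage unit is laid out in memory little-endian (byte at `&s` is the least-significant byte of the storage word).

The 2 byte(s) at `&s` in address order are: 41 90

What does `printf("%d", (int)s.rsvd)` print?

[0]=0x41 [1]=0x90 (little-endian) → word 0x9041
len:3 @ bit 0 → (0x9041>>0)&0x7 = 0x1
err:3 @ bit 3 → (0x9041>>3)&0x7 = 0x0
state:5 @ bit 6 → (0x9041>>6)&0x1f = 0x1
rsvd:3 @ bit 11 → (0x9041>>11)&0x7 = 0x2  ←
mode:2 @ bit 14 → (0x9041>>14)&0x3 = 0x2
rsvd signed 3b, MSB=0: value = 2

2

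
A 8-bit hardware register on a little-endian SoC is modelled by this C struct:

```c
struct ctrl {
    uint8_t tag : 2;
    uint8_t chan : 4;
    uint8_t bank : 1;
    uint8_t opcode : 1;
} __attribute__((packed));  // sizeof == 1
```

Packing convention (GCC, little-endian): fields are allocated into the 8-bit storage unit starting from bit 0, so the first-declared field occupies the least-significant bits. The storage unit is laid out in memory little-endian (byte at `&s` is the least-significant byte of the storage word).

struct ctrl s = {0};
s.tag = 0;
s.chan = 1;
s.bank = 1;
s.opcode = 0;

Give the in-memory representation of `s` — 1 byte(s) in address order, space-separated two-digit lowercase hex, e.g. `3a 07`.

tag (2b) val=0 bits=0x0 at bit 0: 0x00
chan (4b) val=1 bits=0x1 at bit 2: 0x04
bank (1b) val=1 bits=0x1 at bit 6: 0x44
opcode (1b) val=0 bits=0x0 at bit 7: 0x44
word = 0x44 → little-endian bytes:
  [0]=0x44

44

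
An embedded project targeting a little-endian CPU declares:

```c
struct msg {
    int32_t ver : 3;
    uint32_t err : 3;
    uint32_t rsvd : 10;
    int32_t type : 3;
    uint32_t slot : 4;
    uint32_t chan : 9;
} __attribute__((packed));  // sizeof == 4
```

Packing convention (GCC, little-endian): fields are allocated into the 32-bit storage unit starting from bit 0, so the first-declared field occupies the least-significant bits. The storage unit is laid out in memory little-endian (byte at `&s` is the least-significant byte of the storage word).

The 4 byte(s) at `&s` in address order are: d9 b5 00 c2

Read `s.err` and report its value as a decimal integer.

[0]=0xd9 [1]=0xb5 [2]=0x00 [3]=0xc2 (little-endian) → word 0xc200b5d9
ver [0+:3] = (word>>0) & 0x7 = 1
err [3+:3] = (word>>3) & 0x7 = 3  ←
rsvd [6+:10] = (word>>6) & 0x3ff = 727
type [16+:3] = (word>>16) & 0x7 = 0
slot [19+:4] = (word>>19) & 0xf = 0
chan [23+:9] = (word>>23) & 0x1ff = 388

3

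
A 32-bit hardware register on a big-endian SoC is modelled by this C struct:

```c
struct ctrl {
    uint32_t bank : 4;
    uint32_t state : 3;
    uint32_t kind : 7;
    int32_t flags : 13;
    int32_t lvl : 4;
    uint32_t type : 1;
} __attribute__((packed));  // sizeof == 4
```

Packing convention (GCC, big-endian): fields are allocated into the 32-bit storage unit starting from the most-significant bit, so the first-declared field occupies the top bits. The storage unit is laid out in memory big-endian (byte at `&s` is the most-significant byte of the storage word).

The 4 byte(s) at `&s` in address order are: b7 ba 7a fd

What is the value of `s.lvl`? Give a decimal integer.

[0]=0xb7 [1]=0xba [2]=0x7a [3]=0xfd (big-endian) → word 0xb7ba7afd
bank:4 @ bit 28 → (0xb7ba7afd>>28)&0xf = 0xb
state:3 @ bit 25 → (0xb7ba7afd>>25)&0x7 = 0x3
kind:7 @ bit 18 → (0xb7ba7afd>>18)&0x7f = 0x6e
flags:13 @ bit 5 → (0xb7ba7afd>>5)&0x1fff = 0x13d7
lvl:4 @ bit 1 → (0xb7ba7afd>>1)&0xf = 0xe  ←
type:1 @ bit 0 → (0xb7ba7afd>>0)&0x1 = 0x1
lvl signed 4b, MSB=1: 14 - 16 = -2

-2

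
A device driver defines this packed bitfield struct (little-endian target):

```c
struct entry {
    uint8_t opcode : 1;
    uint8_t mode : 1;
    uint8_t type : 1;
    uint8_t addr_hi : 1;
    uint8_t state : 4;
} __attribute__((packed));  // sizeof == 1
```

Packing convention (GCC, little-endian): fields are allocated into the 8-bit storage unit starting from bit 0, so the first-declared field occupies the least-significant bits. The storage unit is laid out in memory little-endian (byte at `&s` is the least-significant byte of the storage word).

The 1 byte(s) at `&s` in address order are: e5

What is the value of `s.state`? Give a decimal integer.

[0]=0xe5 (little-endian) → word 0xe5
opcode:1 @ bit 0 → (0xe5>>0)&0x1 = 0x1
mode:1 @ bit 1 → (0xe5>>1)&0x1 = 0x0
type:1 @ bit 2 → (0xe5>>2)&0x1 = 0x1
addr_hi:1 @ bit 3 → (0xe5>>3)&0x1 = 0x0
state:4 @ bit 4 → (0xe5>>4)&0xf = 0xe  ←

14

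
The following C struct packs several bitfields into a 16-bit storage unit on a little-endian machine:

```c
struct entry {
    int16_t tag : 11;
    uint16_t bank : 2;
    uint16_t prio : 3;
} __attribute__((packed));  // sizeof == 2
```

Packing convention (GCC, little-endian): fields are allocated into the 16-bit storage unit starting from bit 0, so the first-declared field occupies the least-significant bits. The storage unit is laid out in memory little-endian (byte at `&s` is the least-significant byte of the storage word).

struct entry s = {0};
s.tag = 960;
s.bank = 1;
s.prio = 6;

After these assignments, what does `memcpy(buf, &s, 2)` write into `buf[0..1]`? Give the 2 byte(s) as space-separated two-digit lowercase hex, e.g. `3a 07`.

tag:11 = 960 → 0x3c0 << 0 → word 0x03c0
bank:2 = 1 → 0x1 << 11 → word 0x0bc0
prio:3 = 6 → 0x6 << 13 → word 0xcbc0
word = 0xcbc0 → little-endian bytes:
  [0]=0xc0  [1]=0xcb

c0 cb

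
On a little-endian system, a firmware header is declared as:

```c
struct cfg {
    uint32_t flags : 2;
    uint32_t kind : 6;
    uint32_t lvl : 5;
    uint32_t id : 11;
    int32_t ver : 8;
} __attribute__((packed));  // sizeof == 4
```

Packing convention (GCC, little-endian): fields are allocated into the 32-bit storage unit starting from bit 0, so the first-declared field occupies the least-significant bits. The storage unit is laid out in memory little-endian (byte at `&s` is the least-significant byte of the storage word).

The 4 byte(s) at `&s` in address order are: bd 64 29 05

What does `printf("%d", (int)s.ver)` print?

5

[0]=0xbd [1]=0x64 [2]=0x29 [3]=0x05 (little-endian) → word 0x052964bd
flags [0+:2] = (word>>0) & 0x3 = 1
kind [2+:6] = (word>>2) & 0x3f = 47
lvl [8+:5] = (word>>8) & 0x1f = 4
id [13+:11] = (word>>13) & 0x7ff = 331
ver [24+:8] = (word>>24) & 0xff = 5  ←
ver signed 8b, MSB=0: value = 5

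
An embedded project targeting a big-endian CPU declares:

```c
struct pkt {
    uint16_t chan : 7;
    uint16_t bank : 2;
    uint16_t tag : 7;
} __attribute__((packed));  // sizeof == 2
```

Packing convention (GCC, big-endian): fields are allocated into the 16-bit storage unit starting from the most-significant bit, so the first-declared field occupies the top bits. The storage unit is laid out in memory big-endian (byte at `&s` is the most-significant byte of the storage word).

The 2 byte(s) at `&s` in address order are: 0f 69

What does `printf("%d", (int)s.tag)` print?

[0]=0x0f [1]=0x69 (big-endian) → word 0x0f69
chan:7 @ bit 9 → (0x0f69>>9)&0x7f = 0x7
bank:2 @ bit 7 → (0x0f69>>7)&0x3 = 0x2
tag:7 @ bit 0 → (0x0f69>>0)&0x7f = 0x69  ←

105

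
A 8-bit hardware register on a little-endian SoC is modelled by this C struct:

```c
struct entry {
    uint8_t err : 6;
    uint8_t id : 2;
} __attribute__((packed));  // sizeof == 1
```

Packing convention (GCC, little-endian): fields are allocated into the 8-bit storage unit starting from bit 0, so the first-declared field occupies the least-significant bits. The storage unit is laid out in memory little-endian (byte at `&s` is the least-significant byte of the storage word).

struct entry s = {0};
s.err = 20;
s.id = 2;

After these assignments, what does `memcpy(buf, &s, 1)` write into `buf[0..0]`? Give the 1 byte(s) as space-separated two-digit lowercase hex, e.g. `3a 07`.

94

err (6b) val=20 bits=0x14 at bit 0: 0x14
id (2b) val=2 bits=0x2 at bit 6: 0x94
word = 0x94 → little-endian bytes:
  [0]=0x94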